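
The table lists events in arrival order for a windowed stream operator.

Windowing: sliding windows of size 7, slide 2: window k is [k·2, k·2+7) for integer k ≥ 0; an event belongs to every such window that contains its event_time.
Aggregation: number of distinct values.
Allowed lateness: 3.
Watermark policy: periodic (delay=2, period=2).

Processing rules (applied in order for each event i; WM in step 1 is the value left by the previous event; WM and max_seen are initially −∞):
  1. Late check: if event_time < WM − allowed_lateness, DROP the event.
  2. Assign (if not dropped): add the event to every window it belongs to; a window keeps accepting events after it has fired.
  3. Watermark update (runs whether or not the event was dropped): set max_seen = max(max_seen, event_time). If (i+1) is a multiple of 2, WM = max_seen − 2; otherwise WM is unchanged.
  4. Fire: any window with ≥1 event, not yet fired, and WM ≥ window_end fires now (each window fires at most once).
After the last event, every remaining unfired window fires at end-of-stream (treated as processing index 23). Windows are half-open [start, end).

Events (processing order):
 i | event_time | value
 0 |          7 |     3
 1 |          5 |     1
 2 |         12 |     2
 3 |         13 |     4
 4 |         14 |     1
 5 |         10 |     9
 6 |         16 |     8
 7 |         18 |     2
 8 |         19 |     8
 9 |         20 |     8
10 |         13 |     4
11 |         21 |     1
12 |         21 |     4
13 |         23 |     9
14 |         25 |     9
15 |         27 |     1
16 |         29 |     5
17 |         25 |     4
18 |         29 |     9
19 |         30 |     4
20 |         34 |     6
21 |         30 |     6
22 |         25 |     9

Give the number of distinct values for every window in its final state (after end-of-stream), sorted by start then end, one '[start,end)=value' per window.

[0,7)=1 [2,9)=2 [4,11)=3 [6,13)=3 [8,15)=4 [10,17)=5 [12,19)=4 [14,21)=3 [16,23)=4 [18,25)=5 [20,27)=4 [22,29)=3 [24,31)=5 [26,33)=5 [28,35)=4 [30,37)=2 [32,39)=1 [34,41)=1

i=0 t=7 v=3: → [6,13),[4,11),[2,9); WM=−∞
i=1 t=5 v=1: → [4,11),[2,9),[0,7); WM=5
i=2 t=12 v=2: → [12,19),[10,17),[8,15),[6,13); WM=5
i=3 t=13 v=4: → [12,19),[10,17),[8,15); WM=11; [0,7) fires=1 [2,9) fires=2 [4,11) fires=2
i=4 t=14 v=1: → [14,21),[12,19),[10,17),[8,15); WM=11
i=5 t=10 v=9: → [10,17),[8,15),[6,13),[4,11); WM=12
i=6 t=16 v=8: → [16,23),[14,21),[12,19),[10,17); WM=12
i=7 t=18 v=2: → [18,25),[16,23),[14,21),[12,19); WM=16; [6,13) fires=3 [8,15) fires=4
i=8 t=19 v=8: → [18,25),[16,23),[14,21); WM=16
i=9 t=20 v=8: → [20,27),[18,25),[16,23),[14,21); WM=18; [10,17) fires=5
i=10 t=13 v=4: DROP (t<18-3); WM=18
i=11 t=21 v=1: → [20,27),[18,25),[16,23); WM=19; [12,19) fires=4
i=12 t=21 v=4: → [20,27),[18,25),[16,23); WM=19
i=13 t=23 v=9: → [22,29),[20,27),[18,25); WM=21; [14,21) fires=3
i=14 t=25 v=9: → [24,31),[22,29),[20,27); WM=21
i=15 t=27 v=1: → [26,33),[24,31),[22,29); WM=25; [16,23) fires=4 [18,25) fires=5
i=16 t=29 v=5: → [28,35),[26,33),[24,31); WM=25
i=17 t=25 v=4: → [24,31),[22,29),[20,27); WM=27; [20,27) fires=4
i=18 t=29 v=9: → [28,35),[26,33),[24,31); WM=27
i=19 t=30 v=4: → [30,37),[28,35),[26,33),[24,31); WM=28
i=20 t=34 v=6: → [34,41),[32,39),[30,37),[28,35); WM=28
i=21 t=30 v=6: → [30,37),[28,35),[26,33),[24,31); WM=32; [22,29) fires=3 [24,31) fires=5
i=22 t=25 v=9: DROP (t<32-3); WM=32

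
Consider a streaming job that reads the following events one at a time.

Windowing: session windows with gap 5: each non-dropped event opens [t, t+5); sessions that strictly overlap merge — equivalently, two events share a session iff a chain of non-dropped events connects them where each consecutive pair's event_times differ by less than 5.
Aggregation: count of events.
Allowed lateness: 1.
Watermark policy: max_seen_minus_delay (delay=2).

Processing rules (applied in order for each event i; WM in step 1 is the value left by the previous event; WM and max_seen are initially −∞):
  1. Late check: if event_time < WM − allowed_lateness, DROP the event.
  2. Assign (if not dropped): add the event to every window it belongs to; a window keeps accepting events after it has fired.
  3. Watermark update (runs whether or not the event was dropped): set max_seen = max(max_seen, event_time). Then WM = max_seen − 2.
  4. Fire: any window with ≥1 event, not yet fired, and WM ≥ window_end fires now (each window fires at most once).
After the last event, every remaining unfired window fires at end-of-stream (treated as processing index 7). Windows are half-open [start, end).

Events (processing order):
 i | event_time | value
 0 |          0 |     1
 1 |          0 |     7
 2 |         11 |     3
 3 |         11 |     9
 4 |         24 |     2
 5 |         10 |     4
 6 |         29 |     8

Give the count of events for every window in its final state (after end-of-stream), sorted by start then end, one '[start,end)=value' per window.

i=0 t=0 v=1: → [0,5); WM=-2
i=1 t=0 v=7: → [0,5); WM=-2
i=2 t=11 v=3: → [11,16); WM=9
i=3 t=11 v=9: → [11,16); WM=9
i=4 t=24 v=2: → [24,29); WM=22
i=5 t=10 v=4: DROP (t<22-1); WM=22
i=6 t=29 v=8: → [29,34); WM=27

[0,5)=2 [11,16)=2 [24,29)=1 [29,34)=1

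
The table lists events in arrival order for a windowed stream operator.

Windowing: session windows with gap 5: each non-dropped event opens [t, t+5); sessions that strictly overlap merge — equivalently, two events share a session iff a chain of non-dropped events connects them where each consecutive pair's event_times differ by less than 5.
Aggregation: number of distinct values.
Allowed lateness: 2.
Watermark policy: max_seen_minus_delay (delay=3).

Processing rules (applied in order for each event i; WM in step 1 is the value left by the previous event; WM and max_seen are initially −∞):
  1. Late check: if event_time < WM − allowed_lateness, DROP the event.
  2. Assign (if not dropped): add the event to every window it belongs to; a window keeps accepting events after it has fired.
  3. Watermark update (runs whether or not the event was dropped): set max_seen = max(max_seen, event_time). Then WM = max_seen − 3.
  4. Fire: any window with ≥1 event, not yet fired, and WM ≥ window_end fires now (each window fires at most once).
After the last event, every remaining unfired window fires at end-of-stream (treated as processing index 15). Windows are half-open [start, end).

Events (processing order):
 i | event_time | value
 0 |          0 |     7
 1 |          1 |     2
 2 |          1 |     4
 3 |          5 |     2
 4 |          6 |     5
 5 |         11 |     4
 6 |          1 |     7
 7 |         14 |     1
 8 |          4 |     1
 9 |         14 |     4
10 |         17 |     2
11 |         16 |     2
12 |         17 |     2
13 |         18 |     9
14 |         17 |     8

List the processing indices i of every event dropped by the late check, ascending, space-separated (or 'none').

6 8

i=0 t=0 v=7: → [0,5); WM=-3
i=1 t=1 v=2: → [0,6); WM=-2
i=2 t=1 v=4: → [0,6); WM=-2
i=3 t=5 v=2: → [0,10); WM=2
i=4 t=6 v=5: → [0,11); WM=3
i=5 t=11 v=4: → [11,16); WM=8
i=6 t=1 v=7: DROP (t<8-2); WM=8
i=7 t=14 v=1: → [11,19); WM=11
i=8 t=4 v=1: DROP (t<11-2); WM=11
i=9 t=14 v=4: → [11,19); WM=11
i=10 t=17 v=2: → [11,22); WM=14
i=11 t=16 v=2: → [11,22); WM=14
i=12 t=17 v=2: → [11,22); WM=14
i=13 t=18 v=9: → [11,23); WM=15
i=14 t=17 v=8: → [11,23); WM=15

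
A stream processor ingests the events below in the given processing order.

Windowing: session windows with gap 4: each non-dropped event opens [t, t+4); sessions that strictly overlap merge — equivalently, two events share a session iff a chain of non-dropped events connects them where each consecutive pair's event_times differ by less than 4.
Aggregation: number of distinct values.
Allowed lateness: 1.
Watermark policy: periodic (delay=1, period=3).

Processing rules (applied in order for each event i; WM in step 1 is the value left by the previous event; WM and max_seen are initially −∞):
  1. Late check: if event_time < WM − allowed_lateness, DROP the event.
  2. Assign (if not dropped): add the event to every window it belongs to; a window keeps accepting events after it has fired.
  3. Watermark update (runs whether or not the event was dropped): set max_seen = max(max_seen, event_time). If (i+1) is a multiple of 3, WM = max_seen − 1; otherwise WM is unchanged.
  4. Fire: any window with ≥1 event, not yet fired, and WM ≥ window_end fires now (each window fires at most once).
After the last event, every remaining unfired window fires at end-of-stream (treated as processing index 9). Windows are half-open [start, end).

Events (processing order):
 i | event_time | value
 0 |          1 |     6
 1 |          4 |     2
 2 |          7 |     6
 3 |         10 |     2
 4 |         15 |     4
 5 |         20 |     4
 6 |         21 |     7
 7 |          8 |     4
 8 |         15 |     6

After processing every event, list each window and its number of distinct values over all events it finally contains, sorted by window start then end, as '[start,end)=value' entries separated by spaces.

i=0 t=1 v=6: → [1,5); WM=−∞
i=1 t=4 v=2: → [1,8); WM=−∞
i=2 t=7 v=6: → [1,11); WM=6
i=3 t=10 v=2: → [1,14); WM=6
i=4 t=15 v=4: → [15,19); WM=6
i=5 t=20 v=4: → [20,24); WM=19
i=6 t=21 v=7: → [20,25); WM=19
i=7 t=8 v=4: DROP (t<19-1); WM=19
i=8 t=15 v=6: DROP (t<19-1); WM=20

[1,14)=2 [15,19)=1 [20,25)=2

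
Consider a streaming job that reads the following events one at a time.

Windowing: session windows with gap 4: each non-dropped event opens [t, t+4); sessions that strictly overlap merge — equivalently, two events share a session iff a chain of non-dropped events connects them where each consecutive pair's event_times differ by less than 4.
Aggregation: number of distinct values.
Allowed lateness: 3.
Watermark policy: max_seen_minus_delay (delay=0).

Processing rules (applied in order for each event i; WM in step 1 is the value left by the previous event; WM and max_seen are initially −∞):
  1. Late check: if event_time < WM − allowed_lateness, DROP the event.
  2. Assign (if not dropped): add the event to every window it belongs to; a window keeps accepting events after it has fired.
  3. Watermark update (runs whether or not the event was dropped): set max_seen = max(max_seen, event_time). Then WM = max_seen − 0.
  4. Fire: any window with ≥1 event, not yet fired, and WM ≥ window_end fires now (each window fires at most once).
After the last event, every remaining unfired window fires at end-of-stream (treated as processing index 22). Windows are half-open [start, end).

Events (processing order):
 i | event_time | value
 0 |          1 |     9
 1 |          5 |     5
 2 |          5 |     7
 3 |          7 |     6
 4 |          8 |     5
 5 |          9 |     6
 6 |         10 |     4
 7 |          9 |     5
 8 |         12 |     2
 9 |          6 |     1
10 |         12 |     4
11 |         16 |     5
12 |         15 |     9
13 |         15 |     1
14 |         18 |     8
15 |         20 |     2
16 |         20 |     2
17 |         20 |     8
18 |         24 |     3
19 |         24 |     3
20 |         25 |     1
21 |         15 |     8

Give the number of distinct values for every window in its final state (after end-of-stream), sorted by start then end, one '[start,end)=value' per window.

[1,5)=1 [5,24)=8 [24,29)=2

i=0 t=1 v=9: → [1,5); WM=1
i=1 t=5 v=5: → [5,9); WM=5
i=2 t=5 v=7: → [5,9); WM=5
i=3 t=7 v=6: → [5,11); WM=7
i=4 t=8 v=5: → [5,12); WM=8
i=5 t=9 v=6: → [5,13); WM=9
i=6 t=10 v=4: → [5,14); WM=10
i=7 t=9 v=5: → [5,14); WM=10
i=8 t=12 v=2: → [5,16); WM=12
i=9 t=6 v=1: DROP (t<12-3); WM=12
i=10 t=12 v=4: → [5,16); WM=12
i=11 t=16 v=5: → [16,20); WM=16
i=12 t=15 v=9: → [5,20); WM=16
i=13 t=15 v=1: → [5,20); WM=16
i=14 t=18 v=8: → [5,22); WM=18
i=15 t=20 v=2: → [5,24); WM=20
i=16 t=20 v=2: → [5,24); WM=20
i=17 t=20 v=8: → [5,24); WM=20
i=18 t=24 v=3: → [24,28); WM=24
i=19 t=24 v=3: → [24,28); WM=24
i=20 t=25 v=1: → [24,29); WM=25
i=21 t=15 v=8: DROP (t<25-3); WM=25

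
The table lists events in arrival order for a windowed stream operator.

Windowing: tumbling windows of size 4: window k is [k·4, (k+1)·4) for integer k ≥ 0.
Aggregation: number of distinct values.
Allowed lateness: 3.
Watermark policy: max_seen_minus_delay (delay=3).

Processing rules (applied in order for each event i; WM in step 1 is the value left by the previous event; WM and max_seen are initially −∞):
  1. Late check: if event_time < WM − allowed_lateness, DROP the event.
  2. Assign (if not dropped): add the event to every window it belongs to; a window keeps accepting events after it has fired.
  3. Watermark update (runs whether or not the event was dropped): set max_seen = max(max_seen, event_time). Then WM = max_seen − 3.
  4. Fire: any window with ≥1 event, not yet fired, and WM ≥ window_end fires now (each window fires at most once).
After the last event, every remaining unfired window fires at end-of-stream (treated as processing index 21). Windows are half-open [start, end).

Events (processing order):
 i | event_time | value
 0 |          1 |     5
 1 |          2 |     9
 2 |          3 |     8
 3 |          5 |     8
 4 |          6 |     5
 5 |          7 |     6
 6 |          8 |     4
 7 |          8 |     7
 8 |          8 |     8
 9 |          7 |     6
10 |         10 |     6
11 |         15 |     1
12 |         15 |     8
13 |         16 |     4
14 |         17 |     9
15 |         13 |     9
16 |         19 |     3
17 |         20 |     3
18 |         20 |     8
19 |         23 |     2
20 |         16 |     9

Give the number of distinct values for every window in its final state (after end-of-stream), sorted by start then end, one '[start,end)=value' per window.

i=0 t=1 v=5: → [0,4); WM=-2
i=1 t=2 v=9: → [0,4); WM=-1
i=2 t=3 v=8: → [0,4); WM=0
i=3 t=5 v=8: → [4,8); WM=2
i=4 t=6 v=5: → [4,8); WM=3
i=5 t=7 v=6: → [4,8); WM=4; [0,4) fires=3
i=6 t=8 v=4: → [8,12); WM=5
i=7 t=8 v=7: → [8,12); WM=5
i=8 t=8 v=8: → [8,12); WM=5
i=9 t=7 v=6: → [4,8); WM=5
i=10 t=10 v=6: → [8,12); WM=7
i=11 t=15 v=1: → [12,16); WM=12; [4,8) fires=3 [8,12) fires=4
i=12 t=15 v=8: → [12,16); WM=12
i=13 t=16 v=4: → [16,20); WM=13
i=14 t=17 v=9: → [16,20); WM=14
i=15 t=13 v=9: → [12,16); WM=14
i=16 t=19 v=3: → [16,20); WM=16; [12,16) fires=3
i=17 t=20 v=3: → [20,24); WM=17
i=18 t=20 v=8: → [20,24); WM=17
i=19 t=23 v=2: → [20,24); WM=20; [16,20) fires=3
i=20 t=16 v=9: DROP (t<20-3); WM=20

[0,4)=3 [4,8)=3 [8,12)=4 [12,16)=3 [16,20)=3 [20,24)=3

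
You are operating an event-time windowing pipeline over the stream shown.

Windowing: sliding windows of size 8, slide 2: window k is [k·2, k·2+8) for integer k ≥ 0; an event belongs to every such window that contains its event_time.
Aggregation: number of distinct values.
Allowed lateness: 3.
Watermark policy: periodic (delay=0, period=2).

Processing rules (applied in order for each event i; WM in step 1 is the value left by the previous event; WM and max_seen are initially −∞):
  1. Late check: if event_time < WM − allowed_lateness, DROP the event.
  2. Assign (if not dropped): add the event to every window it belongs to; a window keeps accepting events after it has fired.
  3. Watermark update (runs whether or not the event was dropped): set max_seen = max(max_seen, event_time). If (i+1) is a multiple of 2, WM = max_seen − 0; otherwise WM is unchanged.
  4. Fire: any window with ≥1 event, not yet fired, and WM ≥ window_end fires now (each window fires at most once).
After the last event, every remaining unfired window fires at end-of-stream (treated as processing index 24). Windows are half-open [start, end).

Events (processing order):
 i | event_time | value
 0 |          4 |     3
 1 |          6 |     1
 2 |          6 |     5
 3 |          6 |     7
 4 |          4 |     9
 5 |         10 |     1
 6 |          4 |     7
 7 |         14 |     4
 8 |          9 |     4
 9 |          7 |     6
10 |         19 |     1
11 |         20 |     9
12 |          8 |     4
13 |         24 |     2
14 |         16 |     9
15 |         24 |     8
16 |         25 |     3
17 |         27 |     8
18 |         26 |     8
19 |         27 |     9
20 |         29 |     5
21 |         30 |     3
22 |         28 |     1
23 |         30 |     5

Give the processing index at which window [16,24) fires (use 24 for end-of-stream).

i=0 t=4 v=3: → [4,12),[2,10),[0,8); WM=−∞
i=1 t=6 v=1: → [6,14),[4,12),[2,10),[0,8); WM=6
i=2 t=6 v=5: → [6,14),[4,12),[2,10),[0,8); WM=6
i=3 t=6 v=7: → [6,14),[4,12),[2,10),[0,8); WM=6
i=4 t=4 v=9: → [4,12),[2,10),[0,8); WM=6
i=5 t=10 v=1: → [10,18),[8,16),[6,14),[4,12); WM=10; [0,8) fires=5 [2,10) fires=5
i=6 t=4 v=7: DROP (t<10-3); WM=10
i=7 t=14 v=4: → [14,22),[12,20),[10,18),[8,16); WM=14; [4,12) fires=5 [6,14) fires=3
i=8 t=9 v=4: DROP (t<14-3); WM=14
i=9 t=7 v=6: DROP (t<14-3); WM=14
i=10 t=19 v=1: → [18,26),[16,24),[14,22),[12,20); WM=14
i=11 t=20 v=9: → [20,28),[18,26),[16,24),[14,22); WM=20; [8,16) fires=2 [10,18) fires=2 [12,20) fires=2
i=12 t=8 v=4: DROP (t<20-3); WM=20
i=13 t=24 v=2: → [24,32),[22,30),[20,28),[18,26); WM=24; [14,22) fires=3 [16,24) fires=2
i=14 t=16 v=9: DROP (t<24-3); WM=24
i=15 t=24 v=8: → [24,32),[22,30),[20,28),[18,26); WM=24
i=16 t=25 v=3: → [24,32),[22,30),[20,28),[18,26); WM=24
i=17 t=27 v=8: → [26,34),[24,32),[22,30),[20,28); WM=27; [18,26) fires=5
i=18 t=26 v=8: → [26,34),[24,32),[22,30),[20,28); WM=27
i=19 t=27 v=9: → [26,34),[24,32),[22,30),[20,28); WM=27
i=20 t=29 v=5: → [28,36),[26,34),[24,32),[22,30); WM=27
i=21 t=30 v=3: → [30,38),[28,36),[26,34),[24,32); WM=30; [20,28) fires=4 [22,30) fires=5
i=22 t=28 v=1: → [28,36),[26,34),[24,32),[22,30); WM=30
i=23 t=30 v=5: → [30,38),[28,36),[26,34),[24,32); WM=30

13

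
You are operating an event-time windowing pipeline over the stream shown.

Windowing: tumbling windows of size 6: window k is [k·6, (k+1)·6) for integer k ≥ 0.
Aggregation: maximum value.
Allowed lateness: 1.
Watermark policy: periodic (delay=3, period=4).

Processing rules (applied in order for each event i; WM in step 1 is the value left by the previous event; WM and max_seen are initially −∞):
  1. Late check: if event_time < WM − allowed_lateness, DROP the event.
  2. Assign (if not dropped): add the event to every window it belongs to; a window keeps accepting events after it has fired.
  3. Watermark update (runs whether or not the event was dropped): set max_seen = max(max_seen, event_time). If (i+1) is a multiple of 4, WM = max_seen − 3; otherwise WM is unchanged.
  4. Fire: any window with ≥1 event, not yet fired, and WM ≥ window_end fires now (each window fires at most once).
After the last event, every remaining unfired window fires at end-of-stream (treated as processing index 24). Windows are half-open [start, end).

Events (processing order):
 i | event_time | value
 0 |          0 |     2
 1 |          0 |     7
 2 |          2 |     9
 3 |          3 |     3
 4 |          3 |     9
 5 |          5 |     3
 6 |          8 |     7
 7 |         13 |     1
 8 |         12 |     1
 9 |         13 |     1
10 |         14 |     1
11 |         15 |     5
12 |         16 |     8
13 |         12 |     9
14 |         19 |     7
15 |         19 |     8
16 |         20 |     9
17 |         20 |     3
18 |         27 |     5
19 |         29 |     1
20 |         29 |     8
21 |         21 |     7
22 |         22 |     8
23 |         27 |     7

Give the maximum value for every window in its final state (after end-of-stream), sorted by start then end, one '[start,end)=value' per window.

[0,6)=9 [6,12)=7 [12,18)=9 [18,24)=9 [24,30)=8

i=0 t=0 v=2: → [0,6); WM=−∞
i=1 t=0 v=7: → [0,6); WM=−∞
i=2 t=2 v=9: → [0,6); WM=−∞
i=3 t=3 v=3: → [0,6); WM=0
i=4 t=3 v=9: → [0,6); WM=0
i=5 t=5 v=3: → [0,6); WM=0
i=6 t=8 v=7: → [6,12); WM=0
i=7 t=13 v=1: → [12,18); WM=10; [0,6) fires=9
i=8 t=12 v=1: → [12,18); WM=10
i=9 t=13 v=1: → [12,18); WM=10
i=10 t=14 v=1: → [12,18); WM=10
i=11 t=15 v=5: → [12,18); WM=12; [6,12) fires=7
i=12 t=16 v=8: → [12,18); WM=12
i=13 t=12 v=9: → [12,18); WM=12
i=14 t=19 v=7: → [18,24); WM=12
i=15 t=19 v=8: → [18,24); WM=16
i=16 t=20 v=9: → [18,24); WM=16
i=17 t=20 v=3: → [18,24); WM=16
i=18 t=27 v=5: → [24,30); WM=16
i=19 t=29 v=1: → [24,30); WM=26; [12,18) fires=9 [18,24) fires=9
i=20 t=29 v=8: → [24,30); WM=26
i=21 t=21 v=7: DROP (t<26-1); WM=26
i=22 t=22 v=8: DROP (t<26-1); WM=26
i=23 t=27 v=7: → [24,30); WM=26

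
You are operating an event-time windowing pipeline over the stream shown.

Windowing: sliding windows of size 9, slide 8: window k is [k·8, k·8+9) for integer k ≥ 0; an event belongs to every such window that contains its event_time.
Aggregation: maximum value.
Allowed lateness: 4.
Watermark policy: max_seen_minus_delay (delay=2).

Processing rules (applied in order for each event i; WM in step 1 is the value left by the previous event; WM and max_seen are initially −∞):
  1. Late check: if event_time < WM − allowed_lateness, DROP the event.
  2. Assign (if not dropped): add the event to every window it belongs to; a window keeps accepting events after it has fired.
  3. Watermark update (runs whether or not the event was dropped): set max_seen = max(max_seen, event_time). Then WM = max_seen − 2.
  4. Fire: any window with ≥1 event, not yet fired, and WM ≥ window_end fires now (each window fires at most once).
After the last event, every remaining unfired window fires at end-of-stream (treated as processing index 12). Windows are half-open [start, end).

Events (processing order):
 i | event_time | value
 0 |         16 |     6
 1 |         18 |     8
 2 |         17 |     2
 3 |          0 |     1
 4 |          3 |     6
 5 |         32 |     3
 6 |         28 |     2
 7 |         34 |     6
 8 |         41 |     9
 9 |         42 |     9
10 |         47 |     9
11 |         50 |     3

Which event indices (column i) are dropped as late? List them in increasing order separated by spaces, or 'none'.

i=0 t=16 v=6: → [16,25),[8,17); WM=14
i=1 t=18 v=8: → [16,25); WM=16
i=2 t=17 v=2: → [16,25); WM=16
i=3 t=0 v=1: DROP (t<16-4); WM=16
i=4 t=3 v=6: DROP (t<16-4); WM=16
i=5 t=32 v=3: → [32,41),[24,33); WM=30; [8,17) fires=6 [16,25) fires=8
i=6 t=28 v=2: → [24,33); WM=30
i=7 t=34 v=6: → [32,41); WM=32
i=8 t=41 v=9: → [40,49); WM=39; [24,33) fires=3
i=9 t=42 v=9: → [40,49); WM=40
i=10 t=47 v=9: → [40,49); WM=45; [32,41) fires=6
i=11 t=50 v=3: → [48,57); WM=48

3 4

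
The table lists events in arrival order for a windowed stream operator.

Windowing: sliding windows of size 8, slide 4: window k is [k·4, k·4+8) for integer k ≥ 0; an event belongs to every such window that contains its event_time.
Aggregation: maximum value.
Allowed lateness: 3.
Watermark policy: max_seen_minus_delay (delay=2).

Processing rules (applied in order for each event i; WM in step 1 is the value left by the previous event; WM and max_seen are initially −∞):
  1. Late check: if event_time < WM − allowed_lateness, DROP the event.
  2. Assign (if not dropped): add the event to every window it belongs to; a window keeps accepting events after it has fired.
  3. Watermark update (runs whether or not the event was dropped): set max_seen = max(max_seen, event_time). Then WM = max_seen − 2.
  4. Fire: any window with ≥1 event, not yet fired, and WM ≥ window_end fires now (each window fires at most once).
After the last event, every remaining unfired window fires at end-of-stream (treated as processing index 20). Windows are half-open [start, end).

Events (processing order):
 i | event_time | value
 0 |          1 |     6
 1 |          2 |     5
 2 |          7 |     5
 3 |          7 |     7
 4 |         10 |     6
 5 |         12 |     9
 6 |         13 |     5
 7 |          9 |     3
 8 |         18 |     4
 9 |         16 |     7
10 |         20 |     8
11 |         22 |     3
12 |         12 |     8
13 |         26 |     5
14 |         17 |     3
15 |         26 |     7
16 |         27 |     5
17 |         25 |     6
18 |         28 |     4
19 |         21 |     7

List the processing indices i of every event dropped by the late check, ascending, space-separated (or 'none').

12 14 19

i=0 t=1 v=6: → [0,8); WM=-1
i=1 t=2 v=5: → [0,8); WM=0
i=2 t=7 v=5: → [4,12),[0,8); WM=5
i=3 t=7 v=7: → [4,12),[0,8); WM=5
i=4 t=10 v=6: → [8,16),[4,12); WM=8; [0,8) fires=7
i=5 t=12 v=9: → [12,20),[8,16); WM=10
i=6 t=13 v=5: → [12,20),[8,16); WM=11
i=7 t=9 v=3: → [8,16),[4,12); WM=11
i=8 t=18 v=4: → [16,24),[12,20); WM=16; [4,12) fires=7 [8,16) fires=9
i=9 t=16 v=7: → [16,24),[12,20); WM=16
i=10 t=20 v=8: → [20,28),[16,24); WM=18
i=11 t=22 v=3: → [20,28),[16,24); WM=20; [12,20) fires=9
i=12 t=12 v=8: DROP (t<20-3); WM=20
i=13 t=26 v=5: → [24,32),[20,28); WM=24; [16,24) fires=8
i=14 t=17 v=3: DROP (t<24-3); WM=24
i=15 t=26 v=7: → [24,32),[20,28); WM=24
i=16 t=27 v=5: → [24,32),[20,28); WM=25
i=17 t=25 v=6: → [24,32),[20,28); WM=25
i=18 t=28 v=4: → [28,36),[24,32); WM=26
i=19 t=21 v=7: DROP (t<26-3); WM=26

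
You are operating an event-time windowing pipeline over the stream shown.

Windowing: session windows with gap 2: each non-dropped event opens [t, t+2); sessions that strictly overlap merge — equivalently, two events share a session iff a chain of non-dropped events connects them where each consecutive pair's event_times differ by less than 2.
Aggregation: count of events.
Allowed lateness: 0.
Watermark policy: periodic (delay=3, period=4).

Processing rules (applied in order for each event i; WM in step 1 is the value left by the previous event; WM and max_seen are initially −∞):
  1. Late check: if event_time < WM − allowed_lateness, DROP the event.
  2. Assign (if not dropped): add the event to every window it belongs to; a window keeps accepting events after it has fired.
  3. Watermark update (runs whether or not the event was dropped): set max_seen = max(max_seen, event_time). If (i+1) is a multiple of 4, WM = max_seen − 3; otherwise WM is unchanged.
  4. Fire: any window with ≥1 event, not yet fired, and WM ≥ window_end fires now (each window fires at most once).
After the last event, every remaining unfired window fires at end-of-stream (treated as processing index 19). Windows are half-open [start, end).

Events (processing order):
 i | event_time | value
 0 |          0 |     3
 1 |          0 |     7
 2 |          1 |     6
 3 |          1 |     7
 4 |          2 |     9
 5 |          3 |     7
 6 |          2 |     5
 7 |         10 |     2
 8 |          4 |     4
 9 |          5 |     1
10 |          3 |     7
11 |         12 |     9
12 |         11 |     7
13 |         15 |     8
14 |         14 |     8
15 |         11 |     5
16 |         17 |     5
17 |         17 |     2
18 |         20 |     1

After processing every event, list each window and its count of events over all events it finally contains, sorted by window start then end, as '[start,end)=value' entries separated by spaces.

[0,5)=7 [10,14)=4 [14,17)=2 [17,19)=2 [20,22)=1

i=0 t=0 v=3: → [0,2); WM=−∞
i=1 t=0 v=7: → [0,2); WM=−∞
i=2 t=1 v=6: → [0,3); WM=−∞
i=3 t=1 v=7: → [0,3); WM=-2
i=4 t=2 v=9: → [0,4); WM=-2
i=5 t=3 v=7: → [0,5); WM=-2
i=6 t=2 v=5: → [0,5); WM=-2
i=7 t=10 v=2: → [10,12); WM=7
i=8 t=4 v=4: DROP (t<7-0); WM=7
i=9 t=5 v=1: DROP (t<7-0); WM=7
i=10 t=3 v=7: DROP (t<7-0); WM=7
i=11 t=12 v=9: → [12,14); WM=9
i=12 t=11 v=7: → [10,14); WM=9
i=13 t=15 v=8: → [15,17); WM=9
i=14 t=14 v=8: → [14,17); WM=9
i=15 t=11 v=5: → [10,14); WM=12
i=16 t=17 v=5: → [17,19); WM=12
i=17 t=17 v=2: → [17,19); WM=12
i=18 t=20 v=1: → [20,22); WM=12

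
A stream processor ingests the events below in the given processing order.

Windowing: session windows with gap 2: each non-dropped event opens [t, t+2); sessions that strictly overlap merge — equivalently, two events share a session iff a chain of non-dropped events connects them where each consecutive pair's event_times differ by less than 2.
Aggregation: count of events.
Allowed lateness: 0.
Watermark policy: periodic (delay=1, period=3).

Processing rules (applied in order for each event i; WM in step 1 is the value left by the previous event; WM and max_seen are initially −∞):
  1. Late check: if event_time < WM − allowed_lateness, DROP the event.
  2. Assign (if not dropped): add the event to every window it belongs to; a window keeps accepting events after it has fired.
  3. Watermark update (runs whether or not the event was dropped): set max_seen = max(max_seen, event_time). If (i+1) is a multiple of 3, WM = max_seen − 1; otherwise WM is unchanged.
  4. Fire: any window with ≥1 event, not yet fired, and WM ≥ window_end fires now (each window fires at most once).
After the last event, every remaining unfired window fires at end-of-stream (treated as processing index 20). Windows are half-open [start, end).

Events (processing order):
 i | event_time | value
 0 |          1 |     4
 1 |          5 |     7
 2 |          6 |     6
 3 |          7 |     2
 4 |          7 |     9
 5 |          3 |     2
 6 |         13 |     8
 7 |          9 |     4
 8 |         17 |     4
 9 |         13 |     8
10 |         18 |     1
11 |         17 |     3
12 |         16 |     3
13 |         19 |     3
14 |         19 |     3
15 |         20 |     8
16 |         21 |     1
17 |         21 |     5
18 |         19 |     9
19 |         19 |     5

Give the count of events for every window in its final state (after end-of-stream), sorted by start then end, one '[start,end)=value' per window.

i=0 t=1 v=4: → [1,3); WM=−∞
i=1 t=5 v=7: → [5,7); WM=−∞
i=2 t=6 v=6: → [5,8); WM=5
i=3 t=7 v=2: → [5,9); WM=5
i=4 t=7 v=9: → [5,9); WM=5
i=5 t=3 v=2: DROP (t<5-0); WM=6
i=6 t=13 v=8: → [13,15); WM=6
i=7 t=9 v=4: → [9,11); WM=6
i=8 t=17 v=4: → [17,19); WM=16
i=9 t=13 v=8: DROP (t<16-0); WM=16
i=10 t=18 v=1: → [17,20); WM=16
i=11 t=17 v=3: → [17,20); WM=17
i=12 t=16 v=3: DROP (t<17-0); WM=17
i=13 t=19 v=3: → [17,21); WM=17
i=14 t=19 v=3: → [17,21); WM=18
i=15 t=20 v=8: → [17,22); WM=18
i=16 t=21 v=1: → [17,23); WM=18
i=17 t=21 v=5: → [17,23); WM=20
i=18 t=19 v=9: DROP (t<20-0); WM=20
i=19 t=19 v=5: DROP (t<20-0); WM=20

[1,3)=1 [5,9)=4 [9,11)=1 [13,15)=1 [17,23)=8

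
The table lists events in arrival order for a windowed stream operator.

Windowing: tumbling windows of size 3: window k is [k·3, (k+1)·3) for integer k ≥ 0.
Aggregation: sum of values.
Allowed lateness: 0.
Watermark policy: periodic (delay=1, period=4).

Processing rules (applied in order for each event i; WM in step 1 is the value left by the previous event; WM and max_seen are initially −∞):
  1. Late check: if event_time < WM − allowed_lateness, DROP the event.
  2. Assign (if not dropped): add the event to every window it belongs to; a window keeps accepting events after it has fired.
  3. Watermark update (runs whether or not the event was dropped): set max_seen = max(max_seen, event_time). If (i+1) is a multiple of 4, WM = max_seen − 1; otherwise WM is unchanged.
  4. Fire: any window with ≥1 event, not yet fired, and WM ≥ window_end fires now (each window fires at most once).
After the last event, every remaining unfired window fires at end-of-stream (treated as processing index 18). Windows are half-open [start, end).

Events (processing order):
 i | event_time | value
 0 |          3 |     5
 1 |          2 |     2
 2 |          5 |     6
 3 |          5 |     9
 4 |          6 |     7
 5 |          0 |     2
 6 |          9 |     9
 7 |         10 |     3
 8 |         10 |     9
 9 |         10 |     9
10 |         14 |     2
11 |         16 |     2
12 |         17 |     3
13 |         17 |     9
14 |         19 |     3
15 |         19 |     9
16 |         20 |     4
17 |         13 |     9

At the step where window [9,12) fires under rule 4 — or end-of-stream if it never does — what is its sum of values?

30

i=0 t=3 v=5: → [3,6); WM=−∞
i=1 t=2 v=2: → [0,3); WM=−∞
i=2 t=5 v=6: → [3,6); WM=−∞
i=3 t=5 v=9: → [3,6); WM=4; [0,3) fires=2
i=4 t=6 v=7: → [6,9); WM=4
i=5 t=0 v=2: DROP (t<4-0); WM=4
i=6 t=9 v=9: → [9,12); WM=4
i=7 t=10 v=3: → [9,12); WM=9; [3,6) fires=20 [6,9) fires=7
i=8 t=10 v=9: → [9,12); WM=9
i=9 t=10 v=9: → [9,12); WM=9
i=10 t=14 v=2: → [12,15); WM=9
i=11 t=16 v=2: → [15,18); WM=15; [9,12) fires=30 [12,15) fires=2
i=12 t=17 v=3: → [15,18); WM=15
i=13 t=17 v=9: → [15,18); WM=15
i=14 t=19 v=3: → [18,21); WM=15
i=15 t=19 v=9: → [18,21); WM=18; [15,18) fires=14
i=16 t=20 v=4: → [18,21); WM=18
i=17 t=13 v=9: DROP (t<18-0); WM=18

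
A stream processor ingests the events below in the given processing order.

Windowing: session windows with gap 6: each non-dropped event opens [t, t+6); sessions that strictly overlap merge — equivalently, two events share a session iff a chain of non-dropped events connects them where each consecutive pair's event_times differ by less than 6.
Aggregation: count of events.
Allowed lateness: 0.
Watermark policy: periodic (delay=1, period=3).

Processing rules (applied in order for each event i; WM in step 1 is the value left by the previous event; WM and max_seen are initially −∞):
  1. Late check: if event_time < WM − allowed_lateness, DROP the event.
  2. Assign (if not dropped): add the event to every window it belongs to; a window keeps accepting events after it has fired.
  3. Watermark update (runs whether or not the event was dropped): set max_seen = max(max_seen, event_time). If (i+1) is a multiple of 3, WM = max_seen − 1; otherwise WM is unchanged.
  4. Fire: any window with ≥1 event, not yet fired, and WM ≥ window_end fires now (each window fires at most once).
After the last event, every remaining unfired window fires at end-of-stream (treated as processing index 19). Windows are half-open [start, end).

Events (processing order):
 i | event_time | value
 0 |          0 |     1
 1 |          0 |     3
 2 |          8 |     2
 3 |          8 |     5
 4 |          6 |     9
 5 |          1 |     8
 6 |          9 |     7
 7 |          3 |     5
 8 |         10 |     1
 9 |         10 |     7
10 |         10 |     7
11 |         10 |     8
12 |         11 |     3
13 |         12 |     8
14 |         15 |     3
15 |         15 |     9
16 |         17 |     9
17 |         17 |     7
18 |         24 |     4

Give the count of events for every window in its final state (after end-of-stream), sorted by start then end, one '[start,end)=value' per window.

[0,6)=2 [8,23)=13 [24,30)=1

i=0 t=0 v=1: → [0,6); WM=−∞
i=1 t=0 v=3: → [0,6); WM=−∞
i=2 t=8 v=2: → [8,14); WM=7
i=3 t=8 v=5: → [8,14); WM=7
i=4 t=6 v=9: DROP (t<7-0); WM=7
i=5 t=1 v=8: DROP (t<7-0); WM=7
i=6 t=9 v=7: → [8,15); WM=7
i=7 t=3 v=5: DROP (t<7-0); WM=7
i=8 t=10 v=1: → [8,16); WM=9
i=9 t=10 v=7: → [8,16); WM=9
i=10 t=10 v=7: → [8,16); WM=9
i=11 t=10 v=8: → [8,16); WM=9
i=12 t=11 v=3: → [8,17); WM=9
i=13 t=12 v=8: → [8,18); WM=9
i=14 t=15 v=3: → [8,21); WM=14
i=15 t=15 v=9: → [8,21); WM=14
i=16 t=17 v=9: → [8,23); WM=14
i=17 t=17 v=7: → [8,23); WM=16
i=18 t=24 v=4: → [24,30); WM=16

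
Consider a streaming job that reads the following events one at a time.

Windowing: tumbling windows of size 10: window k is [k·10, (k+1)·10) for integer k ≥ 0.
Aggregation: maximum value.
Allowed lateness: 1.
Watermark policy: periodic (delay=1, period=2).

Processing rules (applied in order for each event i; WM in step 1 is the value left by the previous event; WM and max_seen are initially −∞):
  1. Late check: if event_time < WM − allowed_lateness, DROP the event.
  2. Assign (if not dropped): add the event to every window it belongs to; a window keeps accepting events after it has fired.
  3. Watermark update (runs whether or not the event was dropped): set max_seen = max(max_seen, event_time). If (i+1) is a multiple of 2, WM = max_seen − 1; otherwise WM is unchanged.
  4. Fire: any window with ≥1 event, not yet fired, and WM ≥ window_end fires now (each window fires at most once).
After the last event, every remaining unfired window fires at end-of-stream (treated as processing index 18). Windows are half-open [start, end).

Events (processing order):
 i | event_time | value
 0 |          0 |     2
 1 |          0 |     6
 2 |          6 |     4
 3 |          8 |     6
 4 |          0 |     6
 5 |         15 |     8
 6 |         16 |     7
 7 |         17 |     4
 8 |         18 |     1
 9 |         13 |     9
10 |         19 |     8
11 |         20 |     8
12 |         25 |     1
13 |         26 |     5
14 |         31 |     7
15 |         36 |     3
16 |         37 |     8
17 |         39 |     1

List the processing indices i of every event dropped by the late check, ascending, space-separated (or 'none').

4 9

i=0 t=0 v=2: → [0,10); WM=−∞
i=1 t=0 v=6: → [0,10); WM=-1
i=2 t=6 v=4: → [0,10); WM=-1
i=3 t=8 v=6: → [0,10); WM=7
i=4 t=0 v=6: DROP (t<7-1); WM=7
i=5 t=15 v=8: → [10,20); WM=14; [0,10) fires=6
i=6 t=16 v=7: → [10,20); WM=14
i=7 t=17 v=4: → [10,20); WM=16
i=8 t=18 v=1: → [10,20); WM=16
i=9 t=13 v=9: DROP (t<16-1); WM=17
i=10 t=19 v=8: → [10,20); WM=17
i=11 t=20 v=8: → [20,30); WM=19
i=12 t=25 v=1: → [20,30); WM=19
i=13 t=26 v=5: → [20,30); WM=25; [10,20) fires=8
i=14 t=31 v=7: → [30,40); WM=25
i=15 t=36 v=3: → [30,40); WM=35; [20,30) fires=8
i=16 t=37 v=8: → [30,40); WM=35
i=17 t=39 v=1: → [30,40); WM=38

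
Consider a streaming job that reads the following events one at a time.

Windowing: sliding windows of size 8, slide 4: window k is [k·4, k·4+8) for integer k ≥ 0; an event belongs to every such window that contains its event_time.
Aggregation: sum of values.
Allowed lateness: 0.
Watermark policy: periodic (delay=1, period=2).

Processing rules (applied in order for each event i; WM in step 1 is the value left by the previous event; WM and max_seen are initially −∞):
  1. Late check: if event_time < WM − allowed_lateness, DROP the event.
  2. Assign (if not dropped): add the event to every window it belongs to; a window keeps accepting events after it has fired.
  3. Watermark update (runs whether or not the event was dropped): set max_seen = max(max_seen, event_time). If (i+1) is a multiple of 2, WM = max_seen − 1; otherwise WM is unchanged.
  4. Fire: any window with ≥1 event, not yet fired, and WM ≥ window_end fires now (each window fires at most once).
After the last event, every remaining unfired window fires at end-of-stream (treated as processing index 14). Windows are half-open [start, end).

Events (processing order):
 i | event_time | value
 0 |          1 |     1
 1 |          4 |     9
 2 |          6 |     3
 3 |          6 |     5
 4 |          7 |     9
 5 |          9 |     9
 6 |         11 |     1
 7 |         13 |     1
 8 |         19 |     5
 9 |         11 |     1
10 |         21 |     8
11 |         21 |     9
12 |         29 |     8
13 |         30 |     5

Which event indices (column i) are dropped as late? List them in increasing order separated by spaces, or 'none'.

9

i=0 t=1 v=1: → [0,8); WM=−∞
i=1 t=4 v=9: → [4,12),[0,8); WM=3
i=2 t=6 v=3: → [4,12),[0,8); WM=3
i=3 t=6 v=5: → [4,12),[0,8); WM=5
i=4 t=7 v=9: → [4,12),[0,8); WM=5
i=5 t=9 v=9: → [8,16),[4,12); WM=8; [0,8) fires=27
i=6 t=11 v=1: → [8,16),[4,12); WM=8
i=7 t=13 v=1: → [12,20),[8,16); WM=12; [4,12) fires=36
i=8 t=19 v=5: → [16,24),[12,20); WM=12
i=9 t=11 v=1: DROP (t<12-0); WM=18; [8,16) fires=11
i=10 t=21 v=8: → [20,28),[16,24); WM=18
i=11 t=21 v=9: → [20,28),[16,24); WM=20; [12,20) fires=6
i=12 t=29 v=8: → [28,36),[24,32); WM=20
i=13 t=30 v=5: → [28,36),[24,32); WM=29; [16,24) fires=22 [20,28) fires=17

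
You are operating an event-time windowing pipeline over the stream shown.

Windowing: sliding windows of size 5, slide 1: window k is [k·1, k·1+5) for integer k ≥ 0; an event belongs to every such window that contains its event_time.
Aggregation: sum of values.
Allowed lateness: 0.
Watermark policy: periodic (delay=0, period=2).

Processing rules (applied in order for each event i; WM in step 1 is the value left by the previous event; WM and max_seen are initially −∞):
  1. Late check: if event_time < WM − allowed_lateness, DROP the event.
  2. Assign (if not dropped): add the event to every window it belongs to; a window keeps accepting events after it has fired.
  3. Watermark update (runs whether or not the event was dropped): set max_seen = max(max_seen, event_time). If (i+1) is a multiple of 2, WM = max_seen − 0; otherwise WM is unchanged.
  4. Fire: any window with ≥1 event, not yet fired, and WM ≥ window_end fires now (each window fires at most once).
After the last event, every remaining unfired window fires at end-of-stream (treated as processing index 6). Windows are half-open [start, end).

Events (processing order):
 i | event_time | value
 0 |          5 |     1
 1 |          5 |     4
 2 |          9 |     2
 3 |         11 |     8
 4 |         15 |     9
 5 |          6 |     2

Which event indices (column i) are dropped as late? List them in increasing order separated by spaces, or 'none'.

i=0 t=5 v=1: → [5,10),[4,9),[3,8),[2,7),[1,6); WM=−∞
i=1 t=5 v=4: → [5,10),[4,9),[3,8),[2,7),[1,6); WM=5
i=2 t=9 v=2: → [9,14),[8,13),[7,12),[6,11),[5,10); WM=5
i=3 t=11 v=8: → [11,16),[10,15),[9,14),[8,13),[7,12); WM=11; [1,6) fires=5 [2,7) fires=5 [3,8) fires=5 [4,9) fires=5 [5,10) fires=7 [6,11) fires=2
i=4 t=15 v=9: → [15,20),[14,19),[13,18),[12,17),[11,16); WM=11
i=5 t=6 v=2: DROP (t<11-0); WM=15; [7,12) fires=10 [8,13) fires=10 [9,14) fires=10 [10,15) fires=8

5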